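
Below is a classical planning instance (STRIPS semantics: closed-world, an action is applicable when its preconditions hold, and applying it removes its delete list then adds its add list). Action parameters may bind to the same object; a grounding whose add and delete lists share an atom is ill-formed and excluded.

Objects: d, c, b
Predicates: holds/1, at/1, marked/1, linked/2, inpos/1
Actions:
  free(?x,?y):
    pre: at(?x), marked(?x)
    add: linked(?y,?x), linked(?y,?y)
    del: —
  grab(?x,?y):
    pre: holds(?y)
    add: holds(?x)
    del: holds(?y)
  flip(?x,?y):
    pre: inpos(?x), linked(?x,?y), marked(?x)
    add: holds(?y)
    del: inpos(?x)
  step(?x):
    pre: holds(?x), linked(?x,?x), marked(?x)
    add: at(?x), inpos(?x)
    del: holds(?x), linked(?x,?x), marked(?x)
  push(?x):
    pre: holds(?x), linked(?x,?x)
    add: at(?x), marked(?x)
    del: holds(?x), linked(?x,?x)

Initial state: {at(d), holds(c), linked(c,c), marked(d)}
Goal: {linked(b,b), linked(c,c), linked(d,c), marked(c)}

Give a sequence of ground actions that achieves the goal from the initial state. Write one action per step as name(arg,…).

free(d,b); push(c); free(d,c); free(c,d)

1. free(d,b)  →  {at(d), holds(c), linked(b,b), linked(b,d), linked(c,c), marked(d)}
2. push(c)  →  {at(c), at(d), linked(b,b), linked(b,d), marked(c), marked(d)}
3. free(d,c)  →  {at(c), at(d), linked(b,b), linked(b,d), linked(c,c), linked(c,d), marked(c), marked(d)}
4. free(c,d)  →  {at(c), at(d), linked(b,b), linked(b,d), linked(c,c), linked(c,d), linked(d,c), linked(d,d), marked(c), marked(d)}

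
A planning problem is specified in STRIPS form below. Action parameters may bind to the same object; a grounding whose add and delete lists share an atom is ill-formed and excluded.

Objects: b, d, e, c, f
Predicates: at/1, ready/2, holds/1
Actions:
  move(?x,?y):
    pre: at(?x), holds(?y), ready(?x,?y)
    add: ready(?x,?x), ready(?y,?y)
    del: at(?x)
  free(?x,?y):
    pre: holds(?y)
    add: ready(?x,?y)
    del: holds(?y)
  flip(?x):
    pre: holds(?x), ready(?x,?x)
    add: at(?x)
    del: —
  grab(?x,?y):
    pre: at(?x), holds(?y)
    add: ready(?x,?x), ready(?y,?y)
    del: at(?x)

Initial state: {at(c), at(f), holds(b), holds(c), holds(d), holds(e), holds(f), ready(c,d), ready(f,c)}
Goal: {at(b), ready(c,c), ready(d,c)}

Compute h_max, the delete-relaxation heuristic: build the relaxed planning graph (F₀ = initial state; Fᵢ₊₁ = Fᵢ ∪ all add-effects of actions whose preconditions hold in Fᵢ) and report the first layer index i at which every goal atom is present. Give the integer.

2

F0 = init (9 atoms)
F1 = F0 ∪ {ready(b,b), ready(b,c), ready(b,d), ready(b,e), ready(b,f), ready(c,b), ready(c,c), ready(c,e), ready(c,f), ready(d,b), ready(d,c), ready(d,d), ready(d,e), ready(d,f), ready(e,b), ready(e,c), ready(e,d), ready(e,e), ready(e,f), ready(f,b), ready(f,d), ready(f,e), ready(f,f)}  (32 atoms)
F2 = F1 ∪ {at(b), at(d), at(e)}  (35 atoms)
goal ⊆ F2  ⇒  h_max = 2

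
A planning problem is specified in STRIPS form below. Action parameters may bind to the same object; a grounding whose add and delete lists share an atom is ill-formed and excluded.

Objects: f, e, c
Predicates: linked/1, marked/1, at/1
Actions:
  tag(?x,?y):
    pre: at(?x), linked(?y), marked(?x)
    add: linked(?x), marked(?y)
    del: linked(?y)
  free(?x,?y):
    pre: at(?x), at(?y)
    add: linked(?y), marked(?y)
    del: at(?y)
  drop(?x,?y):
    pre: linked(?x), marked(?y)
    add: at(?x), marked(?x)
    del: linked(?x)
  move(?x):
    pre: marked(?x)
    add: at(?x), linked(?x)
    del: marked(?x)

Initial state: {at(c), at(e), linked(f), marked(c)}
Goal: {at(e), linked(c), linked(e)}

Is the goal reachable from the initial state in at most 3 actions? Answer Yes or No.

1. tag(c,f)  →  {at(c), at(e), linked(c), marked(c), marked(f)}
2. free(e,e)  →  {at(c), linked(c), linked(e), marked(c), marked(e), marked(f)}
3. move(e)  →  {at(c), at(e), linked(c), linked(e), marked(c), marked(f)}
optimal plan length = 3; 3 ≤ 3

Yes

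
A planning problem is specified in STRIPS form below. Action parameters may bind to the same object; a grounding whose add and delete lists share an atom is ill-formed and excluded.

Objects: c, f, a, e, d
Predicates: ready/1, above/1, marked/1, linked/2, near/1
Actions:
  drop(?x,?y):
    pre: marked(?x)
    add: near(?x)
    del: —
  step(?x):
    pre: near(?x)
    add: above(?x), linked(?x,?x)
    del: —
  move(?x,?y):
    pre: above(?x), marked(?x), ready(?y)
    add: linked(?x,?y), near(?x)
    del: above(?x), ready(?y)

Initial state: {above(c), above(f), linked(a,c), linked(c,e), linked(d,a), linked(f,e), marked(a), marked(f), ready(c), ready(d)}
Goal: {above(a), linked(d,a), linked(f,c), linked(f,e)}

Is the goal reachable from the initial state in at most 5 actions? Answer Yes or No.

Yes

1. drop(a,c)  →  {above(c), above(f), linked(a,c), linked(c,e), linked(d,a), linked(f,e), marked(a), marked(f), near(a), ready(c), ready(d)}
2. step(a)  →  {above(a), above(c), above(f), linked(a,a), linked(a,c), linked(c,e), linked(d,a), linked(f,e), marked(a), marked(f), near(a), ready(c), ready(d)}
3. move(f,c)  →  {above(a), above(c), linked(a,a), linked(a,c), linked(c,e), linked(d,a), linked(f,c), linked(f,e), marked(a), marked(f), near(a), near(f), ready(d)}
optimal plan length = 3; 3 ≤ 5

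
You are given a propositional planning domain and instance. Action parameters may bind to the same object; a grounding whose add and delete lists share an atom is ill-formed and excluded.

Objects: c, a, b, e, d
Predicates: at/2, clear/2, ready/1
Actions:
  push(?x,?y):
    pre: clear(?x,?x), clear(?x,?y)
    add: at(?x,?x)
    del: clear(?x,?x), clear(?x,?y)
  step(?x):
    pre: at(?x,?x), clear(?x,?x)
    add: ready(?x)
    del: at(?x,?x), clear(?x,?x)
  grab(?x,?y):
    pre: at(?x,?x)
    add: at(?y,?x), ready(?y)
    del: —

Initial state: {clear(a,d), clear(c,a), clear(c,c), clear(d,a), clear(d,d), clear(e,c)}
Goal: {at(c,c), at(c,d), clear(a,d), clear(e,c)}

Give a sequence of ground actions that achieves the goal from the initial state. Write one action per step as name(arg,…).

1. push(c,c)  →  {at(c,c), clear(a,d), clear(c,a), clear(d,a), clear(d,d), clear(e,c)}
2. push(d,a)  →  {at(c,c), at(d,d), clear(a,d), clear(c,a), clear(e,c)}
3. grab(d,c)  →  {at(c,c), at(c,d), at(d,d), clear(a,d), clear(c,a), clear(e,c), ready(c)}

push(c,c); push(d,a); grab(d,c)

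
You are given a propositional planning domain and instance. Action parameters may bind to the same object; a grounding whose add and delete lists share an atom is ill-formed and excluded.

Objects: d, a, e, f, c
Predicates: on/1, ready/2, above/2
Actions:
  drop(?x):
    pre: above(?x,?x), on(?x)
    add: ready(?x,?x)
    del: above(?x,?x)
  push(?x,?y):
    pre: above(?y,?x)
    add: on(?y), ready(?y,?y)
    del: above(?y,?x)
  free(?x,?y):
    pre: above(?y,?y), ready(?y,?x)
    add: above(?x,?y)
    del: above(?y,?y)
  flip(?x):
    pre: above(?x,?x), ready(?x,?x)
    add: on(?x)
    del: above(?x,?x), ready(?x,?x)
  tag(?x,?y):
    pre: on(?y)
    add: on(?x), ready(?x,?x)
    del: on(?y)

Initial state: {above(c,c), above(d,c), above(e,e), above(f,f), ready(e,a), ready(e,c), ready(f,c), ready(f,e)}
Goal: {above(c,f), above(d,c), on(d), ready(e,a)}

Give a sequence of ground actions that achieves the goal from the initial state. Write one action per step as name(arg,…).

1. push(e,e)  →  {above(c,c), above(d,c), above(f,f), on(e), ready(e,a), ready(e,c), ready(e,e), ready(f,c), ready(f,e)}
2. free(c,f)  →  {above(c,c), above(c,f), above(d,c), on(e), ready(e,a), ready(e,c), ready(e,e), ready(f,c), ready(f,e)}
3. tag(d,e)  →  {above(c,c), above(c,f), above(d,c), on(d), ready(d,d), ready(e,a), ready(e,c), ready(e,e), ready(f,c), ready(f,e)}

push(e,e); free(c,f); tag(d,e)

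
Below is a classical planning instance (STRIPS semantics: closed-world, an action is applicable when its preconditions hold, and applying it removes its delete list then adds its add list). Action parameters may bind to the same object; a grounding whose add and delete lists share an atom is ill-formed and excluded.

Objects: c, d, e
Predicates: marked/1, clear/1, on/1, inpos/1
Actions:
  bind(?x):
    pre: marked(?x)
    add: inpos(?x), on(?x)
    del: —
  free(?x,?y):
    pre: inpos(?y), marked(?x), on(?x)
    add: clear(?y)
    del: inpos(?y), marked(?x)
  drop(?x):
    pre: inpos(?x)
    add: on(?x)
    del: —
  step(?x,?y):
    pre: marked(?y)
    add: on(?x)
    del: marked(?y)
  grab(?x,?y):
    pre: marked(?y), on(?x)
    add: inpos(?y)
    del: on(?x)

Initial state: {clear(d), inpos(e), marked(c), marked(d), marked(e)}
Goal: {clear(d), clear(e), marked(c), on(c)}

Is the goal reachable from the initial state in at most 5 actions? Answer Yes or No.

Yes

1. bind(c)  →  {clear(d), inpos(c), inpos(e), marked(c), marked(d), marked(e), on(c)}
2. bind(d)  →  {clear(d), inpos(c), inpos(d), inpos(e), marked(c), marked(d), marked(e), on(c), on(d)}
3. free(d,e)  →  {clear(d), clear(e), inpos(c), inpos(d), marked(c), marked(e), on(c), on(d)}
optimal plan length = 3; 3 ≤ 5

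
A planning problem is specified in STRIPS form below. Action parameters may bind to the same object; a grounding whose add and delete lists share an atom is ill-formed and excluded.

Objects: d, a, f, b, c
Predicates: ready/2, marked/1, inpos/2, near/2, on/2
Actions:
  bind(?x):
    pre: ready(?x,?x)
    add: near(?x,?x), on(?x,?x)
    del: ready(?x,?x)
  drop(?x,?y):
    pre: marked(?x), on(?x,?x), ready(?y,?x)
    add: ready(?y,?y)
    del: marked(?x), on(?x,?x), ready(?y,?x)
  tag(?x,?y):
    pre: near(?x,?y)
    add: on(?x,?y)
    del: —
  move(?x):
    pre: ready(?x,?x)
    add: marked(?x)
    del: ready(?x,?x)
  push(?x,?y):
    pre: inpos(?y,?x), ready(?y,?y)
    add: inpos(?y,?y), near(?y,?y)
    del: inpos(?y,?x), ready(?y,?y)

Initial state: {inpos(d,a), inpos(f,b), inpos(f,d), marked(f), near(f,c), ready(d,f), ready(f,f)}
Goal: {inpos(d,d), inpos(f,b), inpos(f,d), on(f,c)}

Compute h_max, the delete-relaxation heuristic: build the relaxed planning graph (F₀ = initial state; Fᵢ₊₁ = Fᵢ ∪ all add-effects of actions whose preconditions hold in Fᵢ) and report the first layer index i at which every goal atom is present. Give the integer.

F0 = init (7 atoms)
F1 = F0 ∪ {inpos(f,f), near(f,f), on(f,c), on(f,f)}  (11 atoms)
F2 = F1 ∪ {ready(d,d)}  (12 atoms)
F3 = F2 ∪ {inpos(d,d), marked(d), near(d,d), on(d,d)}  (16 atoms)
goal ⊆ F3  ⇒  h_max = 3

3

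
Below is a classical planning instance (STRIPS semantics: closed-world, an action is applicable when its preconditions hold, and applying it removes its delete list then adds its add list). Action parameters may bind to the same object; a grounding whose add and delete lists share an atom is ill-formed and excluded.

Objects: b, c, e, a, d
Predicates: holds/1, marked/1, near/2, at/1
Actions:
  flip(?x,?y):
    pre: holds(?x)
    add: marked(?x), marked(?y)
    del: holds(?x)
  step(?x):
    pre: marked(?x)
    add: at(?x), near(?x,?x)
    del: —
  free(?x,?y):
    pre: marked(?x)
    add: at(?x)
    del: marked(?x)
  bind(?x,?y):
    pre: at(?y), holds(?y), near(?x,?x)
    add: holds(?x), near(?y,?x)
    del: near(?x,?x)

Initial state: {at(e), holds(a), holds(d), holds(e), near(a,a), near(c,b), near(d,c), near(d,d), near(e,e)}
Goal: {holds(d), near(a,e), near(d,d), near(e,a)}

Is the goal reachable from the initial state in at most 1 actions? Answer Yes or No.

1. flip(e,a)  →  {at(e), holds(a), holds(d), marked(a), marked(e), near(a,a), near(c,b), near(d,c), near(d,d), near(e,e)}
2. step(a)  →  {at(a), at(e), holds(a), holds(d), marked(a), marked(e), near(a,a), near(c,b), near(d,c), near(d,d), near(e,e)}
3. bind(e,a)  →  {at(a), at(e), holds(a), holds(d), holds(e), marked(a), marked(e), near(a,a), near(a,e), near(c,b), near(d,c), near(d,d)}
4. bind(a,e)  →  {at(a), at(e), holds(a), holds(d), holds(e), marked(a), marked(e), near(a,e), near(c,b), near(d,c), near(d,d), near(e,a)}
optimal plan length = 4; 4 > 1

No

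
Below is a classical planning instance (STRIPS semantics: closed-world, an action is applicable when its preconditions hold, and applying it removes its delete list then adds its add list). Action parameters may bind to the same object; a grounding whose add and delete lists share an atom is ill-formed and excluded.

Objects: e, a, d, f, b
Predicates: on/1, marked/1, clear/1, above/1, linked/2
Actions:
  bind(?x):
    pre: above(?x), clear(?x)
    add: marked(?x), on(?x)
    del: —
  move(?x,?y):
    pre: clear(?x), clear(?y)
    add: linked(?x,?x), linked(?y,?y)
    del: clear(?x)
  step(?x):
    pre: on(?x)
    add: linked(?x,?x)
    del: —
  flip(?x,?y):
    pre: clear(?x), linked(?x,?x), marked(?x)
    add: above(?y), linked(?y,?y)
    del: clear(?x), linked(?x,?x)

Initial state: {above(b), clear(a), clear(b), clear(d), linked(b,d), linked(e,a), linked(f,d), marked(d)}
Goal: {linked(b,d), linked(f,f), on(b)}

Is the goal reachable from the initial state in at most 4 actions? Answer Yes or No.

1. bind(b)  →  {above(b), clear(a), clear(b), clear(d), linked(b,d), linked(e,a), linked(f,d), marked(b), marked(d), on(b)}
2. move(a,d)  →  {above(b), clear(b), clear(d), linked(a,a), linked(b,d), linked(d,d), linked(e,a), linked(f,d), marked(b), marked(d), on(b)}
3. flip(d,f)  →  {above(b), above(f), clear(b), linked(a,a), linked(b,d), linked(e,a), linked(f,d), linked(f,f), marked(b), marked(d), on(b)}
optimal plan length = 3; 3 ≤ 4

Yes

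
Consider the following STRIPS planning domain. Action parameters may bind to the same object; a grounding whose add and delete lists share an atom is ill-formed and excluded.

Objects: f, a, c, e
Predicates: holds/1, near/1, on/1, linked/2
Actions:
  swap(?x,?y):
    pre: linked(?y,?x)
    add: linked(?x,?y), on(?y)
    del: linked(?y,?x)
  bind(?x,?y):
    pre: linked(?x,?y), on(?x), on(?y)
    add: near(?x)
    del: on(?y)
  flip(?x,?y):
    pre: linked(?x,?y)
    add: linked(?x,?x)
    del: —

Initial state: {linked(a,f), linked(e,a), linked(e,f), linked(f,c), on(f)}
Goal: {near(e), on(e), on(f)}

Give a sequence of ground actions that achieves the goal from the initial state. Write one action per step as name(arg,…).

1. swap(f,a)  →  {linked(e,a), linked(e,f), linked(f,a), linked(f,c), on(a), on(f)}
2. swap(f,e)  →  {linked(e,a), linked(f,a), linked(f,c), linked(f,e), on(a), on(e), on(f)}
3. bind(e,a)  →  {linked(e,a), linked(f,a), linked(f,c), linked(f,e), near(e), on(e), on(f)}

swap(f,a); swap(f,e); bind(e,a)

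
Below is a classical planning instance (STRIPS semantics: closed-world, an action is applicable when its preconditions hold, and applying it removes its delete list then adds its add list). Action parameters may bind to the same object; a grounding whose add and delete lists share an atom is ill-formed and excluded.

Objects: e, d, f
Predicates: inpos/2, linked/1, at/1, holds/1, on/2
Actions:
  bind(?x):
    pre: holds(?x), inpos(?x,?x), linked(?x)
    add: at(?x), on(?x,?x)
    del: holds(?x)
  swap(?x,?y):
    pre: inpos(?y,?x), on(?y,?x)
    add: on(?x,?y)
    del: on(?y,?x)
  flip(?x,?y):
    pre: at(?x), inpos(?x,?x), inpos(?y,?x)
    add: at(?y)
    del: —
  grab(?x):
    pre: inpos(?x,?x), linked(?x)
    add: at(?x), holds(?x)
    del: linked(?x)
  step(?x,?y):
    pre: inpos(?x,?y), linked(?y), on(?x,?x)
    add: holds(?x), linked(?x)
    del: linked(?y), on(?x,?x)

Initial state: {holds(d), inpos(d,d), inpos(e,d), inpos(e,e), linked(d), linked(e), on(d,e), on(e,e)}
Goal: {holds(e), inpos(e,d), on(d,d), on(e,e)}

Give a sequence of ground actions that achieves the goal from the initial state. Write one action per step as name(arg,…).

bind(d); grab(e)

1. bind(d)  →  {at(d), inpos(d,d), inpos(e,d), inpos(e,e), linked(d), linked(e), on(d,d), on(d,e), on(e,e)}
2. grab(e)  →  {at(d), at(e), holds(e), inpos(d,d), inpos(e,d), inpos(e,e), linked(d), on(d,d), on(d,e), on(e,e)}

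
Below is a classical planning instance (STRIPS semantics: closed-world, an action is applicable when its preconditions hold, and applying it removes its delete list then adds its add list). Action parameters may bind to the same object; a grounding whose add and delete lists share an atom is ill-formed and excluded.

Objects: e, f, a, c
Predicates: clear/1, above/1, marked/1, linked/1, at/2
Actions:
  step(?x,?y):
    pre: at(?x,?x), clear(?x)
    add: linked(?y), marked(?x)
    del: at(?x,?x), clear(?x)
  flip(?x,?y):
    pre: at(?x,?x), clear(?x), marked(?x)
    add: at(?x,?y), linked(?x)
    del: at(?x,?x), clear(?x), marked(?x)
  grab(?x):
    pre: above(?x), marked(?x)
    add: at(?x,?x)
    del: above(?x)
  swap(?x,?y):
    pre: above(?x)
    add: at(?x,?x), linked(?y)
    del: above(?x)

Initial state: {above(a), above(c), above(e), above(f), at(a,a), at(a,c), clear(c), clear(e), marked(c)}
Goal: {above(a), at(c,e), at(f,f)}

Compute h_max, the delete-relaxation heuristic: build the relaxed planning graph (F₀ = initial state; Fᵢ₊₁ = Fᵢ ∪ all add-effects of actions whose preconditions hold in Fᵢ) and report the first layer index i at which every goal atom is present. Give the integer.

F0 = init (9 atoms)
F1 = F0 ∪ {at(c,c), at(e,e), at(f,f), linked(a), linked(c), linked(e), linked(f)}  (16 atoms)
F2 = F1 ∪ {at(c,a), at(c,e), at(c,f), marked(e)}  (20 atoms)
goal ⊆ F2  ⇒  h_max = 2

2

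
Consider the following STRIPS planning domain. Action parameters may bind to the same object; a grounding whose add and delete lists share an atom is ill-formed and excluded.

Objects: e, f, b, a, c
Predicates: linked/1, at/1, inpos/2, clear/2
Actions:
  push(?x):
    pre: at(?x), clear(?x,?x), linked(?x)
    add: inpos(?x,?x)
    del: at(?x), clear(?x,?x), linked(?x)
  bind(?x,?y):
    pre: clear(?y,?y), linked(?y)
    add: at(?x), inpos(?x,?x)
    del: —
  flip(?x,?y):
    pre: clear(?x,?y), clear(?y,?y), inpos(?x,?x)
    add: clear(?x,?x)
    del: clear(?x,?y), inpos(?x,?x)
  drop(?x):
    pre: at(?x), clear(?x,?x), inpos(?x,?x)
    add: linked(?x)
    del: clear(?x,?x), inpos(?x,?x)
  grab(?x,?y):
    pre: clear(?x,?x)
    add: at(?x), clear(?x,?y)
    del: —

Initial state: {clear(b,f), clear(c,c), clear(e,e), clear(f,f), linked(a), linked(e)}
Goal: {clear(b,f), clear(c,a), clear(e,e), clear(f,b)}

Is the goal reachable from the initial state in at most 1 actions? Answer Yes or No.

No

1. grab(f,b)  →  {at(f), clear(b,f), clear(c,c), clear(e,e), clear(f,b), clear(f,f), linked(a), linked(e)}
2. grab(c,a)  →  {at(c), at(f), clear(b,f), clear(c,a), clear(c,c), clear(e,e), clear(f,b), clear(f,f), linked(a), linked(e)}
optimal plan length = 2; 2 > 1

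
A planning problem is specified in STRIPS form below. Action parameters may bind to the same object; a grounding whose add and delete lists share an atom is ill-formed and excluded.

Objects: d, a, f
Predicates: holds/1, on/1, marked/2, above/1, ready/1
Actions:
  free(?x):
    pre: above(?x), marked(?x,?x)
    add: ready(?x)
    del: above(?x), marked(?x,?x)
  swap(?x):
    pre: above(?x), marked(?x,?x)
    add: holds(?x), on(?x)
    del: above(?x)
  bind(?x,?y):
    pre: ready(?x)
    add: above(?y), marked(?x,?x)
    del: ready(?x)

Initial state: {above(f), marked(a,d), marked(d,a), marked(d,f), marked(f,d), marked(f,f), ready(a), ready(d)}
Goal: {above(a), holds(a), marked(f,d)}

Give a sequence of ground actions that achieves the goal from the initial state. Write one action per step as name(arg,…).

1. bind(a,a)  →  {above(a), above(f), marked(a,a), marked(a,d), marked(d,a), marked(d,f), marked(f,d), marked(f,f), ready(d)}
2. swap(a)  →  {above(f), holds(a), marked(a,a), marked(a,d), marked(d,a), marked(d,f), marked(f,d), marked(f,f), on(a), ready(d)}
3. bind(d,a)  →  {above(a), above(f), holds(a), marked(a,a), marked(a,d), marked(d,a), marked(d,d), marked(d,f), marked(f,d), marked(f,f), on(a)}

bind(a,a); swap(a); bind(d,a)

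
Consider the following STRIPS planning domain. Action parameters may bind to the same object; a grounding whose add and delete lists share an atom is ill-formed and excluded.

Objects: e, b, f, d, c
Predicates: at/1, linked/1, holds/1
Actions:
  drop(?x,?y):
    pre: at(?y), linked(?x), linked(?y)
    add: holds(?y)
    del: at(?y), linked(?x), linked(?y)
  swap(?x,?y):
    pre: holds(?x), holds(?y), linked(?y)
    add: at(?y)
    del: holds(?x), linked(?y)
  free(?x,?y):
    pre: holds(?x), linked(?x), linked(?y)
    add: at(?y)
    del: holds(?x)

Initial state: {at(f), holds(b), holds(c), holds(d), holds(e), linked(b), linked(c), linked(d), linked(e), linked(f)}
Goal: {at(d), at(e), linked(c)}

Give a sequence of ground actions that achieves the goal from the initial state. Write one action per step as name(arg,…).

1. swap(e,e)  →  {at(e), at(f), holds(b), holds(c), holds(d), linked(b), linked(c), linked(d), linked(f)}
2. swap(b,d)  →  {at(d), at(e), at(f), holds(c), holds(d), linked(b), linked(c), linked(f)}

swap(e,e); swap(b,d)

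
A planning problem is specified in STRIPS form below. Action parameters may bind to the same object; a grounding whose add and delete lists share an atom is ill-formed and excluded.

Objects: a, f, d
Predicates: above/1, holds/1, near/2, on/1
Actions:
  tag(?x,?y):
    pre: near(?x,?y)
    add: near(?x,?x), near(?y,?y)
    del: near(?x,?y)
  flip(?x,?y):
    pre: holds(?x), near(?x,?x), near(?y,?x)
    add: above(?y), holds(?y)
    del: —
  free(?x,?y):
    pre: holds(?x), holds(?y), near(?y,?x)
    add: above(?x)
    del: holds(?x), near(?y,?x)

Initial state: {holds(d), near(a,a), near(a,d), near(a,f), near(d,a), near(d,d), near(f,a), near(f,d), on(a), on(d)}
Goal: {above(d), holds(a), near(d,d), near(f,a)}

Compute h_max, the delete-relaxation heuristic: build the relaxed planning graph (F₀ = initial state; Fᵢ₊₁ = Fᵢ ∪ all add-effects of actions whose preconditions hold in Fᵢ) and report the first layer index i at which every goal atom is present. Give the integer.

F0 = init (10 atoms)
F1 = F0 ∪ {above(a), above(d), above(f), holds(a), holds(f), near(f,f)}  (16 atoms)
goal ⊆ F1  ⇒  h_max = 1

1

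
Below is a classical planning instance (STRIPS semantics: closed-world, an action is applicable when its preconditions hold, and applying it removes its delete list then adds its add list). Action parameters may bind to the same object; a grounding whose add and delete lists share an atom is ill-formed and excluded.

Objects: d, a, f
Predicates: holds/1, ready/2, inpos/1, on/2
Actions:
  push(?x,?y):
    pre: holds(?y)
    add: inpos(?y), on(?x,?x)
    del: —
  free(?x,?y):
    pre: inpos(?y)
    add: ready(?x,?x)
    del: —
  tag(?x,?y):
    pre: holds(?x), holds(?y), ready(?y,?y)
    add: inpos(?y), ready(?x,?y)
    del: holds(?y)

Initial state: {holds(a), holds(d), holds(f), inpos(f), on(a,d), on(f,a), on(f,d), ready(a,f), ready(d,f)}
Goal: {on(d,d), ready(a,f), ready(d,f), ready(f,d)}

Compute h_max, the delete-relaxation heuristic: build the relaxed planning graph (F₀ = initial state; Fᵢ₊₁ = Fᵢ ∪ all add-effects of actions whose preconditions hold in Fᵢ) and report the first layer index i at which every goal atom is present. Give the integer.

2

F0 = init (9 atoms)
F1 = F0 ∪ {inpos(a), inpos(d), on(a,a), on(d,d), on(f,f), ready(a,a), ready(d,d), ready(f,f)}  (17 atoms)
F2 = F1 ∪ {ready(a,d), ready(d,a), ready(f,a), ready(f,d)}  (21 atoms)
goal ⊆ F2  ⇒  h_max = 2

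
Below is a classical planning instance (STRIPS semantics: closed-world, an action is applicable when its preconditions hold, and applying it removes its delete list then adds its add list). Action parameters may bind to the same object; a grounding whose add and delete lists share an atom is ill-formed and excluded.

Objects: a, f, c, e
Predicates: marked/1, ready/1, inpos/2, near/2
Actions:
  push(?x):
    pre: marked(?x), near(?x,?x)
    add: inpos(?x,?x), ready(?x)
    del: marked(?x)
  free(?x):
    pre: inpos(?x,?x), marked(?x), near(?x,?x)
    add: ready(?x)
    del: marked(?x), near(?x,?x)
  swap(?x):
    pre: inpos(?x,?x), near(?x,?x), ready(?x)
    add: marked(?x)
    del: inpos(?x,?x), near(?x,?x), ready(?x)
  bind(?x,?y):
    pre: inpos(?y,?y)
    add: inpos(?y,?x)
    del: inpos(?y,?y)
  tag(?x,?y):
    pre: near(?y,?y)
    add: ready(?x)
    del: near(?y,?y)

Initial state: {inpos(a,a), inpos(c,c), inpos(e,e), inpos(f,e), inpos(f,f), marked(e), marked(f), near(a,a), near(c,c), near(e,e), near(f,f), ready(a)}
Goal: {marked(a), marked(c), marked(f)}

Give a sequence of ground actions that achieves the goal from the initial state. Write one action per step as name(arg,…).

swap(a); tag(c,f); swap(c)

1. swap(a)  →  {inpos(c,c), inpos(e,e), inpos(f,e), inpos(f,f), marked(a), marked(e), marked(f), near(c,c), near(e,e), near(f,f)}
2. tag(c,f)  →  {inpos(c,c), inpos(e,e), inpos(f,e), inpos(f,f), marked(a), marked(e), marked(f), near(c,c), near(e,e), ready(c)}
3. swap(c)  →  {inpos(e,e), inpos(f,e), inpos(f,f), marked(a), marked(c), marked(e), marked(f), near(e,e)}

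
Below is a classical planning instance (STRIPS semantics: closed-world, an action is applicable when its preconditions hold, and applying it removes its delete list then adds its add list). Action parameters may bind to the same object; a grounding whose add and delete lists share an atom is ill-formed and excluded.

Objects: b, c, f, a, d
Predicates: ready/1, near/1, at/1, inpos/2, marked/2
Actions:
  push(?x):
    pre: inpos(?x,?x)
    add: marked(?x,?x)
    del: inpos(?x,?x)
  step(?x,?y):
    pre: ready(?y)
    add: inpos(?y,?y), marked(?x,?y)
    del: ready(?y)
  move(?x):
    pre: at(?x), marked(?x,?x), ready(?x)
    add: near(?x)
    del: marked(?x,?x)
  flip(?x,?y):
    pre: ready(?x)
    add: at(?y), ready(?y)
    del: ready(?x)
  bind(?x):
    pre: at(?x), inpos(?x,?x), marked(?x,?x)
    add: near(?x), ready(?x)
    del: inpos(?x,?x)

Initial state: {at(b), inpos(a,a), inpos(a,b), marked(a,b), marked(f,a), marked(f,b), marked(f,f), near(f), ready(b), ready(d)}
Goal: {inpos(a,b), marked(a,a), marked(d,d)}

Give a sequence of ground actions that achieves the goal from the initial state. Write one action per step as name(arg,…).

push(a); step(d,d)

1. push(a)  →  {at(b), inpos(a,b), marked(a,a), marked(a,b), marked(f,a), marked(f,b), marked(f,f), near(f), ready(b), ready(d)}
2. step(d,d)  →  {at(b), inpos(a,b), inpos(d,d), marked(a,a), marked(a,b), marked(d,d), marked(f,a), marked(f,b), marked(f,f), near(f), ready(b)}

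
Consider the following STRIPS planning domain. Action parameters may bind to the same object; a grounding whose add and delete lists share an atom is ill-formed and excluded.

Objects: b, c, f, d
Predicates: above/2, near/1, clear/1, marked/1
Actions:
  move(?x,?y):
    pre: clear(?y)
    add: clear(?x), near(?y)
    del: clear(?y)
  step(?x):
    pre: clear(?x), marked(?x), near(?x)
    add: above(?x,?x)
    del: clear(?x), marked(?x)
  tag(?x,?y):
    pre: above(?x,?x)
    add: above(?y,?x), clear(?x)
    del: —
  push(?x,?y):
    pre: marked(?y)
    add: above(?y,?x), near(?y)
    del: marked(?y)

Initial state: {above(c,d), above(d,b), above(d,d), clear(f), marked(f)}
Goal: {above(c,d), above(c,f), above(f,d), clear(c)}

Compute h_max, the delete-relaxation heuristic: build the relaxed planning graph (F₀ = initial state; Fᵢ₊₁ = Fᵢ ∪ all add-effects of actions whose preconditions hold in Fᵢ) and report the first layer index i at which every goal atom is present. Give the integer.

F0 = init (5 atoms)
F1 = F0 ∪ {above(b,d), above(f,b), above(f,c), above(f,d), above(f,f), clear(b), clear(c), clear(d), near(f)}  (14 atoms)
F2 = F1 ∪ {above(b,f), above(c,f), above(d,f), near(b), near(c), near(d)}  (20 atoms)
goal ⊆ F2  ⇒  h_max = 2

2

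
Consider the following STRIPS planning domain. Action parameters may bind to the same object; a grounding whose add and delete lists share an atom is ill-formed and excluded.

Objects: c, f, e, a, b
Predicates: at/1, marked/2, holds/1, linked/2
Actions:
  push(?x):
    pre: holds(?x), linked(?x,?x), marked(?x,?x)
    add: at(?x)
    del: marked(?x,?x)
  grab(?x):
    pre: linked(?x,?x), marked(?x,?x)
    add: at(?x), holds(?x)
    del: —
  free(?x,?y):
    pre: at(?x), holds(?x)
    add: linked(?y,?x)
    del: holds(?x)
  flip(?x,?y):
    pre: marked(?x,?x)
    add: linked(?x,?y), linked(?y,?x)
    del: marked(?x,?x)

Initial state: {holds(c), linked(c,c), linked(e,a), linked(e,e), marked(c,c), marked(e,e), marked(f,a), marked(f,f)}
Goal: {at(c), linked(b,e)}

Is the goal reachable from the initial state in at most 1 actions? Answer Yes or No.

1. push(c)  →  {at(c), holds(c), linked(c,c), linked(e,a), linked(e,e), marked(e,e), marked(f,a), marked(f,f)}
2. flip(e,b)  →  {at(c), holds(c), linked(b,e), linked(c,c), linked(e,a), linked(e,b), linked(e,e), marked(f,a), marked(f,f)}
optimal plan length = 2; 2 > 1

No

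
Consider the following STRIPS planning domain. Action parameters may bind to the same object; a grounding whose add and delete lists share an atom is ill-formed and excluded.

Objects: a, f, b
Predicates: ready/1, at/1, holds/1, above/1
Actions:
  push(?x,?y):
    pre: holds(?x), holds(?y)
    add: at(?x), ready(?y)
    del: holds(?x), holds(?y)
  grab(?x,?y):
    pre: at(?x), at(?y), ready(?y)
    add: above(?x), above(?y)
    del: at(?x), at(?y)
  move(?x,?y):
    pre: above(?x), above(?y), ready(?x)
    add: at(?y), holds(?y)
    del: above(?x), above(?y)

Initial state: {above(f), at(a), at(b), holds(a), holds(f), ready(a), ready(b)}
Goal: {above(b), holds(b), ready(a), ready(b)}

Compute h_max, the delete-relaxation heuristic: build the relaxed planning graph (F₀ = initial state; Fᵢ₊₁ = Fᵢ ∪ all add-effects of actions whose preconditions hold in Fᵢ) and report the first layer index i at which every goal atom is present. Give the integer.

F0 = init (7 atoms)
F1 = F0 ∪ {above(a), above(b), at(f), ready(f)}  (11 atoms)
F2 = F1 ∪ {holds(b)}  (12 atoms)
goal ⊆ F2  ⇒  h_max = 2

2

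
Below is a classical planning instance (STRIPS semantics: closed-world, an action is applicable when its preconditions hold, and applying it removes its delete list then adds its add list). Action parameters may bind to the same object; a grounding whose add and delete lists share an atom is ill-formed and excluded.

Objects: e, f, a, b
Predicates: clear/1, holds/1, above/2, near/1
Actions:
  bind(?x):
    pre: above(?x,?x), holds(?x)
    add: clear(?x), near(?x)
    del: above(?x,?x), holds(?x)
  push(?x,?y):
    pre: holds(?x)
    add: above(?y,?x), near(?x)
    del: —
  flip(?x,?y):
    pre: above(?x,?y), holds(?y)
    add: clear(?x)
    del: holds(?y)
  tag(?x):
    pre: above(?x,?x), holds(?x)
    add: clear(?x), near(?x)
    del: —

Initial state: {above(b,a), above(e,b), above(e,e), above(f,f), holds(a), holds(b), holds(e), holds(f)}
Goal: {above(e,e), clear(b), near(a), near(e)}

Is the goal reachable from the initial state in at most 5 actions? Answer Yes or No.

1. push(e,e)  →  {above(b,a), above(e,b), above(e,e), above(f,f), holds(a), holds(b), holds(e), holds(f), near(e)}
2. push(a,e)  →  {above(b,a), above(e,a), above(e,b), above(e,e), above(f,f), holds(a), holds(b), holds(e), holds(f), near(a), near(e)}
3. flip(b,a)  →  {above(b,a), above(e,a), above(e,b), above(e,e), above(f,f), clear(b), holds(b), holds(e), holds(f), near(a), near(e)}
optimal plan length = 3; 3 ≤ 5

Yes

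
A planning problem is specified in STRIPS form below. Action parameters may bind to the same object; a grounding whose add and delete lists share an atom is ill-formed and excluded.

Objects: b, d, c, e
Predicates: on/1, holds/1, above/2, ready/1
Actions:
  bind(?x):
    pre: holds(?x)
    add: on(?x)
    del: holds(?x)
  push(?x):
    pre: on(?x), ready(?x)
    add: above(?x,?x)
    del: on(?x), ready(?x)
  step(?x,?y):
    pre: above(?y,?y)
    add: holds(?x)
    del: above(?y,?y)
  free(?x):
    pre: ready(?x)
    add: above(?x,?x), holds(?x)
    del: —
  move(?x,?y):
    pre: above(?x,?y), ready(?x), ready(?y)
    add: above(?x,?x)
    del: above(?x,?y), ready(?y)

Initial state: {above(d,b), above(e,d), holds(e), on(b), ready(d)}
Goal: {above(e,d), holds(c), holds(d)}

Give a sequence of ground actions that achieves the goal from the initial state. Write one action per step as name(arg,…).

1. free(d)  →  {above(d,b), above(d,d), above(e,d), holds(d), holds(e), on(b), ready(d)}
2. step(c,d)  →  {above(d,b), above(e,d), holds(c), holds(d), holds(e), on(b), ready(d)}

free(d); step(c,d)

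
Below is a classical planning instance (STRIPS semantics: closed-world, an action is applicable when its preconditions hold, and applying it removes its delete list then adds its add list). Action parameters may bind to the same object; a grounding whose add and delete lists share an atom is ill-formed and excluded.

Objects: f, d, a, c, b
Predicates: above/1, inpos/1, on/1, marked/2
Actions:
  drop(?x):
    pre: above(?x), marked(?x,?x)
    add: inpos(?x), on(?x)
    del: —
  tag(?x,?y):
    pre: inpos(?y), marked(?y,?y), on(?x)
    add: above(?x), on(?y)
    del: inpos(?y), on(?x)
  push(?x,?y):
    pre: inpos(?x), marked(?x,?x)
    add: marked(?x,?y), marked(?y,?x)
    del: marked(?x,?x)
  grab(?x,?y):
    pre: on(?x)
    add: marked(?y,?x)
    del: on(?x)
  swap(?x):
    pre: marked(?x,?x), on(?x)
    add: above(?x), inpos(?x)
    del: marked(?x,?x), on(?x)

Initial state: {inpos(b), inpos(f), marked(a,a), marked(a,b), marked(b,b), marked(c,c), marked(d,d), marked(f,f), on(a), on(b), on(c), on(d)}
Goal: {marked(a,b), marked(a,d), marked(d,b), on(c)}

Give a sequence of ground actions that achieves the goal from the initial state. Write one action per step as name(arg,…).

push(b,d); grab(d,a)

1. push(b,d)  →  {inpos(b), inpos(f), marked(a,a), marked(a,b), marked(b,d), marked(c,c), marked(d,b), marked(d,d), marked(f,f), on(a), on(b), on(c), on(d)}
2. grab(d,a)  →  {inpos(b), inpos(f), marked(a,a), marked(a,b), marked(a,d), marked(b,d), marked(c,c), marked(d,b), marked(d,d), marked(f,f), on(a), on(b), on(c)}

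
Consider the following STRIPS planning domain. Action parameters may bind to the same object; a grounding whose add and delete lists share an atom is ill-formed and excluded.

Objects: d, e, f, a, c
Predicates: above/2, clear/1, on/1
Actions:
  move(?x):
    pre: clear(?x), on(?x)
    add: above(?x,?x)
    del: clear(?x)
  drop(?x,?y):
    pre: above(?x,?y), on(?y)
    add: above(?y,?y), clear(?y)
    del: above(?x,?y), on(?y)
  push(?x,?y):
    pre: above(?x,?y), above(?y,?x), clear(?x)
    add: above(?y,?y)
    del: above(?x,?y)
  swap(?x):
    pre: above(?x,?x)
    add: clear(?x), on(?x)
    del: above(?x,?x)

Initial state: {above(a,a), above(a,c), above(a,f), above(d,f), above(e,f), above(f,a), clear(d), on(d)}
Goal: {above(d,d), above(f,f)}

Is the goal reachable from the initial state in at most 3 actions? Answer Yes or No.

Yes

1. move(d)  →  {above(a,a), above(a,c), above(a,f), above(d,d), above(d,f), above(e,f), above(f,a), on(d)}
2. swap(a)  →  {above(a,c), above(a,f), above(d,d), above(d,f), above(e,f), above(f,a), clear(a), on(a), on(d)}
3. push(a,f)  →  {above(a,c), above(d,d), above(d,f), above(e,f), above(f,a), above(f,f), clear(a), on(a), on(d)}
optimal plan length = 3; 3 ≤ 3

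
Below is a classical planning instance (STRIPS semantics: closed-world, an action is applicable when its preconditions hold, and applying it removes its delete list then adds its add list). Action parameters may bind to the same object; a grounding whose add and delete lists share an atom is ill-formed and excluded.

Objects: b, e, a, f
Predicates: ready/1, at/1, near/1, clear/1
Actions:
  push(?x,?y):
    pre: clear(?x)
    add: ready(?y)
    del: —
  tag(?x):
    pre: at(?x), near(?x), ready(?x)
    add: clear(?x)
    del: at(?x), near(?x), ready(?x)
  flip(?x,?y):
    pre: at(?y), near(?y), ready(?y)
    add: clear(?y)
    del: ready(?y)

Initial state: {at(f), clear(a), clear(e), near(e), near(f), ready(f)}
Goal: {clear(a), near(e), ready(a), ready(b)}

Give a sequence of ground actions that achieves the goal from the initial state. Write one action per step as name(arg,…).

1. push(e,b)  →  {at(f), clear(a), clear(e), near(e), near(f), ready(b), ready(f)}
2. push(e,a)  →  {at(f), clear(a), clear(e), near(e), near(f), ready(a), ready(b), ready(f)}

push(e,b); push(e,a)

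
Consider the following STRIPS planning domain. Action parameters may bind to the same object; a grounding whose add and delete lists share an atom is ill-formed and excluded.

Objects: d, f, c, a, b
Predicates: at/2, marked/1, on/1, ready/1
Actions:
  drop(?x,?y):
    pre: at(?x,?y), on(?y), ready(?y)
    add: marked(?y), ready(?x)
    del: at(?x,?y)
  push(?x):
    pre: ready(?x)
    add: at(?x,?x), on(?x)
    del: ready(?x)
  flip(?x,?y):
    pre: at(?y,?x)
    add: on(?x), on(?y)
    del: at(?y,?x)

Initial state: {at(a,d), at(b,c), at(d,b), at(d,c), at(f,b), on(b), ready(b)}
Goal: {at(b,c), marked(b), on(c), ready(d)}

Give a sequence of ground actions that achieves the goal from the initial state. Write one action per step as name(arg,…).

1. drop(d,b)  →  {at(a,d), at(b,c), at(d,c), at(f,b), marked(b), on(b), ready(b), ready(d)}
2. flip(c,d)  →  {at(a,d), at(b,c), at(f,b), marked(b), on(b), on(c), on(d), ready(b), ready(d)}

drop(d,b); flip(c,d)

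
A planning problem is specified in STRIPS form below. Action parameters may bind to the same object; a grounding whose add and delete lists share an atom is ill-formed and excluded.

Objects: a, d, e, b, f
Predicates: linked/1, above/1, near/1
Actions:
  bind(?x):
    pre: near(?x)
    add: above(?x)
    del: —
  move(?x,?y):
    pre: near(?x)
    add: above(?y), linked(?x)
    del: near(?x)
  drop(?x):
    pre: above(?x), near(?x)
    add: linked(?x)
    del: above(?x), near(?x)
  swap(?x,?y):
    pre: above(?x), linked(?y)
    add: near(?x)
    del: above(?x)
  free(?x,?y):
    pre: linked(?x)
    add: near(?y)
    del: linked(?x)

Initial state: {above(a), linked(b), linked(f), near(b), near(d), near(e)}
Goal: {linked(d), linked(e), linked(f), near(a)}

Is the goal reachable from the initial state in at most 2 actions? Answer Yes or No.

No

1. move(d,a)  →  {above(a), linked(b), linked(d), linked(f), near(b), near(e)}
2. move(e,a)  →  {above(a), linked(b), linked(d), linked(e), linked(f), near(b)}
3. swap(a,d)  →  {linked(b), linked(d), linked(e), linked(f), near(a), near(b)}
optimal plan length = 3; 3 > 2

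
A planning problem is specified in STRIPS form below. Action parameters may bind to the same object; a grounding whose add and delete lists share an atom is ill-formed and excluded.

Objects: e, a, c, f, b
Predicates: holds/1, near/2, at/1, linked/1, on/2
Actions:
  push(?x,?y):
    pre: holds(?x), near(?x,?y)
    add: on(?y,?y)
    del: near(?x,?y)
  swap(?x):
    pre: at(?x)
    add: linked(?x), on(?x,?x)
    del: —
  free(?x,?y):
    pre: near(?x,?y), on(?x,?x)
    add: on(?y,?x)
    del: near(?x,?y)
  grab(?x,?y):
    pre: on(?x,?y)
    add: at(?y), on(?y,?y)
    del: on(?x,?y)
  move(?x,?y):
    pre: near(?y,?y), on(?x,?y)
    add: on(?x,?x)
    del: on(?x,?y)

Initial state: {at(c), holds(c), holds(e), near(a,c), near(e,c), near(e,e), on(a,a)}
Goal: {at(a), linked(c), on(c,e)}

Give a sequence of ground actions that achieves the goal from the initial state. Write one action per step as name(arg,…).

1. push(e,e)  →  {at(c), holds(c), holds(e), near(a,c), near(e,c), on(a,a), on(e,e)}
2. swap(c)  →  {at(c), holds(c), holds(e), linked(c), near(a,c), near(e,c), on(a,a), on(c,c), on(e,e)}
3. free(e,c)  →  {at(c), holds(c), holds(e), linked(c), near(a,c), on(a,a), on(c,c), on(c,e), on(e,e)}
4. free(a,c)  →  {at(c), holds(c), holds(e), linked(c), on(a,a), on(c,a), on(c,c), on(c,e), on(e,e)}
5. grab(c,a)  →  {at(a), at(c), holds(c), holds(e), linked(c), on(a,a), on(c,c), on(c,e), on(e,e)}

push(e,e); swap(c); free(e,c); free(a,c); grab(c,a)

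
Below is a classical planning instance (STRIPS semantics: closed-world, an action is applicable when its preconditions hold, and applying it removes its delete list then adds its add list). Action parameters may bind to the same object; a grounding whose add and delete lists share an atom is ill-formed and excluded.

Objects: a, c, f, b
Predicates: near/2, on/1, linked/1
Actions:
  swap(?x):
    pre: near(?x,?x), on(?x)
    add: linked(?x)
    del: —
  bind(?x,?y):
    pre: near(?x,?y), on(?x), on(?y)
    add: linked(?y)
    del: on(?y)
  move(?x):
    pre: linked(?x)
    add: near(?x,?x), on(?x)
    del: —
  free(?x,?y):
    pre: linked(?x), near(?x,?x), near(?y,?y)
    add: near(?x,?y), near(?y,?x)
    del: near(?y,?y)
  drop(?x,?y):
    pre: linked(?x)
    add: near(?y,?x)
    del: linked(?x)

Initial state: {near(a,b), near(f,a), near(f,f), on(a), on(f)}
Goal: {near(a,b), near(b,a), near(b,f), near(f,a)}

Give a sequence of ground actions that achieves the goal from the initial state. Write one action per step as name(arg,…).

swap(f); bind(f,a); drop(a,b); drop(f,b)

1. swap(f)  →  {linked(f), near(a,b), near(f,a), near(f,f), on(a), on(f)}
2. bind(f,a)  →  {linked(a), linked(f), near(a,b), near(f,a), near(f,f), on(f)}
3. drop(a,b)  →  {linked(f), near(a,b), near(b,a), near(f,a), near(f,f), on(f)}
4. drop(f,b)  →  {near(a,b), near(b,a), near(b,f), near(f,a), near(f,f), on(f)}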